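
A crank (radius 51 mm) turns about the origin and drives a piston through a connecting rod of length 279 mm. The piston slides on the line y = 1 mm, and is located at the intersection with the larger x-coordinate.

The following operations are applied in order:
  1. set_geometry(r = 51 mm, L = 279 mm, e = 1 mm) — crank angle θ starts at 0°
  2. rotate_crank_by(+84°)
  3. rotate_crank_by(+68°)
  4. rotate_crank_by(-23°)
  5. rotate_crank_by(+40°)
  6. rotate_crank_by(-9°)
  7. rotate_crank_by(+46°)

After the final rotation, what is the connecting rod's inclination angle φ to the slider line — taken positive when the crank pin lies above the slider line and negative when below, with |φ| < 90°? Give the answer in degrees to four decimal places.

set_geometry: r = 51 mm, L = 279 mm, e = 1 mm; θ ← 0°
rotate_crank_by(+84°): θ ← 0° +84° = 84°
rotate_crank_by(+68°): θ ← 84° +68° = 152°
rotate_crank_by(-23°): θ ← 152° -23° = 129°
rotate_crank_by(+40°): θ ← 129° +40° = 169°
rotate_crank_by(-9°): θ ← 169° -9° = 160°
rotate_crank_by(+46°): θ ← 160° +46° = 206°
crank pin P = (r cos θ, r sin θ) = (-45.838496, -22.356928)
h = r sin θ − e = -22.356928 − 1 = -23.356928
sin φ = h / L = -23.356928 / 279 = -0.08371659
φ = arcsin(-0.08371659) = -4.802228°

-4.8022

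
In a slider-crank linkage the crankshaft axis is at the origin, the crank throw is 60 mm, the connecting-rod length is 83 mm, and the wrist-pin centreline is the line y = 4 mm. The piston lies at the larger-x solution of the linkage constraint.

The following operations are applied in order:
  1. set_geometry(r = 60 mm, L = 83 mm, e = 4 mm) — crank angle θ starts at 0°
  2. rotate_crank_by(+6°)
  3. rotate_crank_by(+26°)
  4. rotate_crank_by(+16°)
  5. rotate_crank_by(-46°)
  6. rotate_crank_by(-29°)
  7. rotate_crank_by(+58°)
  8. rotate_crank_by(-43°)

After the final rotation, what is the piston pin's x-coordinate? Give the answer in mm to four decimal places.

140.0374

set_geometry: r = 60 mm, L = 83 mm, e = 4 mm; θ ← 0°
rotate_crank_by(+6°): θ ← 0° +6° = 6°
rotate_crank_by(+26°): θ ← 6° +26° = 32°
rotate_crank_by(+16°): θ ← 32° +16° = 48°
rotate_crank_by(-46°): θ ← 48° -46° = 2°
rotate_crank_by(-29°): θ ← 2° -29° = -27°
rotate_crank_by(+58°): θ ← -27° +58° = 31°
rotate_crank_by(-43°): θ ← 31° -43° = -12°
crank pin P = (r cos θ, r sin θ) = (58.688856, -12.474701)
h = r sin θ − e = -12.474701 − 4 = -16.474701
x = r cos θ + √(L² − h²) = 58.688856 + √(6889.0 − 271.4158) = 58.688856 + 81.348535 = 140.037391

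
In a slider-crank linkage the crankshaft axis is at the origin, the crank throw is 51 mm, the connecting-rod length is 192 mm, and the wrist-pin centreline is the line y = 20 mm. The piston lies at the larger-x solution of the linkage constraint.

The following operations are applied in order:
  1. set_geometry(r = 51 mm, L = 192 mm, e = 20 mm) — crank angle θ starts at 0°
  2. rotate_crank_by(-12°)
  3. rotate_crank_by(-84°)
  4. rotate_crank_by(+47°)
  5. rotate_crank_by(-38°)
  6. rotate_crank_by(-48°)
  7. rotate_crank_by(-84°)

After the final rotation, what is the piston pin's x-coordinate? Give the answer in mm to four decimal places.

151.9842

set_geometry: r = 51 mm, L = 192 mm, e = 20 mm; θ ← 0°
rotate_crank_by(-12°): θ ← 0° -12° = -12°
rotate_crank_by(-84°): θ ← -12° -84° = -96°
rotate_crank_by(+47°): θ ← -96° +47° = -49°
rotate_crank_by(-38°): θ ← -49° -38° = -87°
rotate_crank_by(-48°): θ ← -87° -48° = -135°
rotate_crank_by(-84°): θ ← -135° -84° = -219°
crank pin P = (r cos θ, r sin θ) = (-39.634444, 32.095340)
h = r sin θ − e = 32.095340 − 20 = 12.095340
x = r cos θ + √(L² − h²) = -39.634444 + √(36864.0 − 146.2972) = -39.634444 + 191.618639 = 151.984195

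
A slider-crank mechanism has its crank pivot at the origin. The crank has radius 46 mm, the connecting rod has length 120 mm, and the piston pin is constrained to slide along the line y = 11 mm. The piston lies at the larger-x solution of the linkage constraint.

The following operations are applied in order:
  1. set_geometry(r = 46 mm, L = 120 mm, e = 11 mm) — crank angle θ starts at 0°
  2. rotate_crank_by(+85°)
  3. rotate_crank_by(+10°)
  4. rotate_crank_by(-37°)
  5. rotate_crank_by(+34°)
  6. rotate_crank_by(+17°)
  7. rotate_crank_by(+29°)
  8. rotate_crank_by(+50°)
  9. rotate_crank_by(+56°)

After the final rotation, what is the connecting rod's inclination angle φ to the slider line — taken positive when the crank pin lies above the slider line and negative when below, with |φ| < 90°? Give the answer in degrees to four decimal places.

-25.8620

set_geometry: r = 46 mm, L = 120 mm, e = 11 mm; θ ← 0°
rotate_crank_by(+85°): θ ← 0° +85° = 85°
rotate_crank_by(+10°): θ ← 85° +10° = 95°
rotate_crank_by(-37°): θ ← 95° -37° = 58°
rotate_crank_by(+34°): θ ← 58° +34° = 92°
rotate_crank_by(+17°): θ ← 92° +17° = 109°
rotate_crank_by(+29°): θ ← 109° +29° = 138°
rotate_crank_by(+50°): θ ← 138° +50° = 188°
rotate_crank_by(+56°): θ ← 188° +56° = 244°
crank pin P = (r cos θ, r sin θ) = (-20.165073, -41.344526)
h = r sin θ − e = -41.344526 − 11 = -52.344526
sin φ = h / L = -52.344526 / 120 = -0.43620438
φ = arcsin(-0.43620438) = -25.861956°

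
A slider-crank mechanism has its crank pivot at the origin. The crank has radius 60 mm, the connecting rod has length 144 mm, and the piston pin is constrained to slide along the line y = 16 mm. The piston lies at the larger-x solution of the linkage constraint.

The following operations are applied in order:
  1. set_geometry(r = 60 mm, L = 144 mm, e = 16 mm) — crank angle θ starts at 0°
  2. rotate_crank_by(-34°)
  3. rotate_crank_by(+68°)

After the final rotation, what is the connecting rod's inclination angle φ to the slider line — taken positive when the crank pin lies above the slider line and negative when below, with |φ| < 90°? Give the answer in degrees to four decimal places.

7.0010

set_geometry: r = 60 mm, L = 144 mm, e = 16 mm; θ ← 0°
rotate_crank_by(-34°): θ ← 0° -34° = -34°
rotate_crank_by(+68°): θ ← -34° +68° = 34°
crank pin P = (r cos θ, r sin θ) = (49.742254, 33.551574)
h = r sin θ − e = 33.551574 − 16 = 17.551574
sin φ = h / L = 17.551574 / 144 = 0.12188593
φ = arcsin(0.12188593) = 7.000958°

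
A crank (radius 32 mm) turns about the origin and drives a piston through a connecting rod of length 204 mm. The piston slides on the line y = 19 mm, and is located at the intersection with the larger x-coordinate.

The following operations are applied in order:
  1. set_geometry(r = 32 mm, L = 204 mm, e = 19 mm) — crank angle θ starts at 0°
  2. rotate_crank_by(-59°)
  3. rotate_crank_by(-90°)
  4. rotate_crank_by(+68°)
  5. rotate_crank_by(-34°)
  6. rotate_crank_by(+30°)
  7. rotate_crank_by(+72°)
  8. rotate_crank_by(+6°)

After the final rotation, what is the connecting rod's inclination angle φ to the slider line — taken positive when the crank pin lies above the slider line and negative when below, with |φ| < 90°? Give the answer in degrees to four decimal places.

set_geometry: r = 32 mm, L = 204 mm, e = 19 mm; θ ← 0°
rotate_crank_by(-59°): θ ← 0° -59° = -59°
rotate_crank_by(-90°): θ ← -59° -90° = -149°
rotate_crank_by(+68°): θ ← -149° +68° = -81°
rotate_crank_by(-34°): θ ← -81° -34° = -115°
rotate_crank_by(+30°): θ ← -115° +30° = -85°
rotate_crank_by(+72°): θ ← -85° +72° = -13°
rotate_crank_by(+6°): θ ← -13° +6° = -7°
crank pin P = (r cos θ, r sin θ) = (31.761477, -3.899819)
h = r sin θ − e = -3.899819 − 19 = -22.899819
sin φ = h / L = -22.899819 / 204 = -0.11225401
φ = arcsin(-0.11225401) = -6.445266°

-6.4453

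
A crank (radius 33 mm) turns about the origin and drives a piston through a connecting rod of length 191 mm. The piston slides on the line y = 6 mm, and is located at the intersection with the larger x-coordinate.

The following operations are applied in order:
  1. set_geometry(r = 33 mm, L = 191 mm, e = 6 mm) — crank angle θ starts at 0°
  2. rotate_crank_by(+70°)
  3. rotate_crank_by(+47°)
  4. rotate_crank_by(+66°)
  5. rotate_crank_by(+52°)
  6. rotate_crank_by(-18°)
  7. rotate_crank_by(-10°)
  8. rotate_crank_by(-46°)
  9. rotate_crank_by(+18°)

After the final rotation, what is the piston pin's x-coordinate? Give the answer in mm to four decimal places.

set_geometry: r = 33 mm, L = 191 mm, e = 6 mm; θ ← 0°
rotate_crank_by(+70°): θ ← 0° +70° = 70°
rotate_crank_by(+47°): θ ← 70° +47° = 117°
rotate_crank_by(+66°): θ ← 117° +66° = 183°
rotate_crank_by(+52°): θ ← 183° +52° = 235°
rotate_crank_by(-18°): θ ← 235° -18° = 217°
rotate_crank_by(-10°): θ ← 217° -10° = 207°
rotate_crank_by(-46°): θ ← 207° -46° = 161°
rotate_crank_by(+18°): θ ← 161° +18° = 179°
crank pin P = (r cos θ, r sin θ) = (-32.994974, 0.575929)
h = r sin θ − e = 0.575929 − 6 = -5.424071
x = r cos θ + √(L² − h²) = -32.994974 + √(36481.0 − 29.4205) = -32.994974 + 190.922967 = 157.927993

157.9280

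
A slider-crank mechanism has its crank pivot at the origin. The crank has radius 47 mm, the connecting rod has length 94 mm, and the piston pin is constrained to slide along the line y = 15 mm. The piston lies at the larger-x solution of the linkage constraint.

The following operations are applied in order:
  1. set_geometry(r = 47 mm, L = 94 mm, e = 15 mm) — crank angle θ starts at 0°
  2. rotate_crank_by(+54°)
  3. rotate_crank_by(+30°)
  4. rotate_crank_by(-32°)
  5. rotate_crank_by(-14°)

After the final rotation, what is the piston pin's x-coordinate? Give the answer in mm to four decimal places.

set_geometry: r = 47 mm, L = 94 mm, e = 15 mm; θ ← 0°
rotate_crank_by(+54°): θ ← 0° +54° = 54°
rotate_crank_by(+30°): θ ← 54° +30° = 84°
rotate_crank_by(-32°): θ ← 84° -32° = 52°
rotate_crank_by(-14°): θ ← 52° -14° = 38°
crank pin P = (r cos θ, r sin θ) = (37.036505, 28.936089)
h = r sin θ − e = 28.936089 − 15 = 13.936089
x = r cos θ + √(L² − h²) = 37.036505 + √(8836.0 − 194.2146) = 37.036505 + 92.961204 = 129.997709

129.9977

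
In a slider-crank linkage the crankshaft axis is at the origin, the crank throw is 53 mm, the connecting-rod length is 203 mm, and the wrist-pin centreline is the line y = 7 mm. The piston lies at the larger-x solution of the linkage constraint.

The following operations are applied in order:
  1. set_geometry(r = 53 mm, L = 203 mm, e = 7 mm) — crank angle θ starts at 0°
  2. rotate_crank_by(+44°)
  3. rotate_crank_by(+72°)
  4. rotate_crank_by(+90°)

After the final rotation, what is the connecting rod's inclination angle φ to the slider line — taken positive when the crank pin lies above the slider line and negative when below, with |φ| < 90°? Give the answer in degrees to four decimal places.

-8.5652

set_geometry: r = 53 mm, L = 203 mm, e = 7 mm; θ ← 0°
rotate_crank_by(+44°): θ ← 0° +44° = 44°
rotate_crank_by(+72°): θ ← 44° +72° = 116°
rotate_crank_by(+90°): θ ← 116° +90° = 206°
crank pin P = (r cos θ, r sin θ) = (-47.636084, -23.233671)
h = r sin θ − e = -23.233671 − 7 = -30.233671
sin φ = h / L = -30.233671 / 203 = -0.14893434
φ = arcsin(-0.14893434) = -8.565175°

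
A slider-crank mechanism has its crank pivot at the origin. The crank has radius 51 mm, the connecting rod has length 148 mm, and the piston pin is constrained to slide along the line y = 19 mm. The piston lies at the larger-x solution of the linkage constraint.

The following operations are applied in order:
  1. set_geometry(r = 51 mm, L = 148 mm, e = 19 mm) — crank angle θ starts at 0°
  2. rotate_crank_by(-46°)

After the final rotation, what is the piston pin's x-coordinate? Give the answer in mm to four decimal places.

172.5517

set_geometry: r = 51 mm, L = 148 mm, e = 19 mm; θ ← 0°
rotate_crank_by(-46°): θ ← 0° -46° = -46°
crank pin P = (r cos θ, r sin θ) = (35.427577, -36.686330)
h = r sin θ − e = -36.686330 − 19 = -55.686330
x = r cos θ + √(L² − h²) = 35.427577 + √(21904.0 − 3100.9673) = 35.427577 + 137.124151 = 172.551727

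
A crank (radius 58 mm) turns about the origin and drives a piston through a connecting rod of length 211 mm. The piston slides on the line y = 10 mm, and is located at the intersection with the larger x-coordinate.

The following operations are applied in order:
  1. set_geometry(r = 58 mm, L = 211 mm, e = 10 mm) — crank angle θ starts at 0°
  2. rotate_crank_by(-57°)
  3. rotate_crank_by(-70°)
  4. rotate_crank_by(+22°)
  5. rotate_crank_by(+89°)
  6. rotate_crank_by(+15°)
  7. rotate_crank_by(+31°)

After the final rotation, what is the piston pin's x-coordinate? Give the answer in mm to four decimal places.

260.3723

set_geometry: r = 58 mm, L = 211 mm, e = 10 mm; θ ← 0°
rotate_crank_by(-57°): θ ← 0° -57° = -57°
rotate_crank_by(-70°): θ ← -57° -70° = -127°
rotate_crank_by(+22°): θ ← -127° +22° = -105°
rotate_crank_by(+89°): θ ← -105° +89° = -16°
rotate_crank_by(+15°): θ ← -16° +15° = -1°
rotate_crank_by(+31°): θ ← -1° +31° = 30°
crank pin P = (r cos θ, r sin θ) = (50.229473, 29.000000)
h = r sin θ − e = 29.000000 − 10 = 19.000000
x = r cos θ + √(L² − h²) = 50.229473 + √(44521.0 − 361.0000) = 50.229473 + 210.142809 = 260.372282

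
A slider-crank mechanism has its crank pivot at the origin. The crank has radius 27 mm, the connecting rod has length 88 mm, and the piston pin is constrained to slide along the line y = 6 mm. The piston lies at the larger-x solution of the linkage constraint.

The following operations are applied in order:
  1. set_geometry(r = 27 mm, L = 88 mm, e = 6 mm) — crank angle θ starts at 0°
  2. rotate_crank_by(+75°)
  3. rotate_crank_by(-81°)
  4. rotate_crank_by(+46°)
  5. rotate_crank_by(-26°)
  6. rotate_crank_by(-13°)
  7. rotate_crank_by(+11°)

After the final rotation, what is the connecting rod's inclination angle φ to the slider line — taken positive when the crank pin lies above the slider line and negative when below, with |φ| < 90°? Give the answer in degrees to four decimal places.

-0.2516

set_geometry: r = 27 mm, L = 88 mm, e = 6 mm; θ ← 0°
rotate_crank_by(+75°): θ ← 0° +75° = 75°
rotate_crank_by(-81°): θ ← 75° -81° = -6°
rotate_crank_by(+46°): θ ← -6° +46° = 40°
rotate_crank_by(-26°): θ ← 40° -26° = 14°
rotate_crank_by(-13°): θ ← 14° -13° = 1°
rotate_crank_by(+11°): θ ← 1° +11° = 12°
crank pin P = (r cos θ, r sin θ) = (26.409985, 5.613616)
h = r sin θ − e = 5.613616 − 6 = -0.386384
sin φ = h / L = -0.386384 / 88 = -0.00439073
φ = arcsin(-0.00439073) = -0.251571°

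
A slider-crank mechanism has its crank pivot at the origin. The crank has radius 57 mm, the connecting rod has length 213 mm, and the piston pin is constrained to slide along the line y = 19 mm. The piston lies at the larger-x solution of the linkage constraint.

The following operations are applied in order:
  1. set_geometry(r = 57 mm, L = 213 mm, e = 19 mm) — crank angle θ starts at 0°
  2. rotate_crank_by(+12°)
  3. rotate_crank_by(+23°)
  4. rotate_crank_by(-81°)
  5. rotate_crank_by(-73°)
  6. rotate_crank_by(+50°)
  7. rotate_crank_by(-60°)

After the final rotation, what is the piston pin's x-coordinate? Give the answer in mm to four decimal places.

167.5063

set_geometry: r = 57 mm, L = 213 mm, e = 19 mm; θ ← 0°
rotate_crank_by(+12°): θ ← 0° +12° = 12°
rotate_crank_by(+23°): θ ← 12° +23° = 35°
rotate_crank_by(-81°): θ ← 35° -81° = -46°
rotate_crank_by(-73°): θ ← -46° -73° = -119°
rotate_crank_by(+50°): θ ← -119° +50° = -69°
rotate_crank_by(-60°): θ ← -69° -60° = -129°
crank pin P = (r cos θ, r sin θ) = (-35.871262, -44.297320)
h = r sin θ − e = -44.297320 − 19 = -63.297320
x = r cos θ + √(L² − h²) = -35.871262 + √(45369.0 − 4006.5507) = -35.871262 + 203.377603 = 167.506340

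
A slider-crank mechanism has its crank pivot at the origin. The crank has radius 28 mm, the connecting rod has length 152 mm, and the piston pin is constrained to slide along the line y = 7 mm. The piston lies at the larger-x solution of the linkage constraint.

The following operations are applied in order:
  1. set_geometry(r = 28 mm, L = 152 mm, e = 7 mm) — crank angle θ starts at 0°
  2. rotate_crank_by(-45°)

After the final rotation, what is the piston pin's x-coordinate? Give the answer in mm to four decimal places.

169.4179

set_geometry: r = 28 mm, L = 152 mm, e = 7 mm; θ ← 0°
rotate_crank_by(-45°): θ ← 0° -45° = -45°
crank pin P = (r cos θ, r sin θ) = (19.798990, -19.798990)
h = r sin θ − e = -19.798990 − 7 = -26.798990
x = r cos θ + √(L² − h²) = 19.798990 + √(23104.0 − 718.1859) = 19.798990 + 149.618896 = 169.417886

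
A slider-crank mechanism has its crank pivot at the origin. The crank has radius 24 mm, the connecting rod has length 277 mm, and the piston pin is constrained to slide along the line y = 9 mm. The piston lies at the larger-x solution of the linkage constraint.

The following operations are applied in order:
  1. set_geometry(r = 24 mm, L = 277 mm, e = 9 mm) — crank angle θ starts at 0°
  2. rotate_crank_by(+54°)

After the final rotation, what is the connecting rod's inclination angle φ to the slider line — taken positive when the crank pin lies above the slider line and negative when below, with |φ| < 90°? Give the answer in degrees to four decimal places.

2.1551

set_geometry: r = 24 mm, L = 277 mm, e = 9 mm; θ ← 0°
rotate_crank_by(+54°): θ ← 0° +54° = 54°
crank pin P = (r cos θ, r sin θ) = (14.106846, 19.416408)
h = r sin θ − e = 19.416408 − 9 = 10.416408
sin φ = h / L = 10.416408 / 277 = 0.03760436
φ = arcsin(0.03760436) = 2.155079°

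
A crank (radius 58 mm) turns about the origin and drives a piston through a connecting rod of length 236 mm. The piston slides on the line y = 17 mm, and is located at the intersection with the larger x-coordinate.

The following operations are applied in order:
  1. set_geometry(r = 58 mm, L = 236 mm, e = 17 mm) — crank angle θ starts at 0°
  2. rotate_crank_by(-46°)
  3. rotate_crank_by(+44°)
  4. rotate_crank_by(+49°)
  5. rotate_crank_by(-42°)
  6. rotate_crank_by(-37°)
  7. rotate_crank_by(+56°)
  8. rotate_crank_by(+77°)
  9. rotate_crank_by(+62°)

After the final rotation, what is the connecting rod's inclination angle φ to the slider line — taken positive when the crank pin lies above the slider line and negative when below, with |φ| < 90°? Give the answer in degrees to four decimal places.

set_geometry: r = 58 mm, L = 236 mm, e = 17 mm; θ ← 0°
rotate_crank_by(-46°): θ ← 0° -46° = -46°
rotate_crank_by(+44°): θ ← -46° +44° = -2°
rotate_crank_by(+49°): θ ← -2° +49° = 47°
rotate_crank_by(-42°): θ ← 47° -42° = 5°
rotate_crank_by(-37°): θ ← 5° -37° = -32°
rotate_crank_by(+56°): θ ← -32° +56° = 24°
rotate_crank_by(+77°): θ ← 24° +77° = 101°
rotate_crank_by(+62°): θ ← 101° +62° = 163°
crank pin P = (r cos θ, r sin θ) = (-55.465676, 16.957559)
h = r sin θ − e = 16.957559 − 17 = -0.042441
sin φ = h / L = -0.042441 / 236 = -0.00017984
φ = arcsin(-0.00017984) = -0.010304°

-0.0103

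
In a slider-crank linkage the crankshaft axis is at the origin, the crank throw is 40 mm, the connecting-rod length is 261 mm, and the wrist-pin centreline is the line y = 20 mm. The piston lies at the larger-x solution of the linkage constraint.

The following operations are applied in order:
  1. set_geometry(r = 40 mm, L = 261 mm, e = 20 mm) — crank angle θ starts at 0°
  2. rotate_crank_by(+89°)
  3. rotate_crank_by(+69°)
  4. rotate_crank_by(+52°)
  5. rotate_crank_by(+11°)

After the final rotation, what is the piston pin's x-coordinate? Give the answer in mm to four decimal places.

set_geometry: r = 40 mm, L = 261 mm, e = 20 mm; θ ← 0°
rotate_crank_by(+89°): θ ← 0° +89° = 89°
rotate_crank_by(+69°): θ ← 89° +69° = 158°
rotate_crank_by(+52°): θ ← 158° +52° = 210°
rotate_crank_by(+11°): θ ← 210° +11° = 221°
crank pin P = (r cos θ, r sin θ) = (-30.188383, -26.242361)
h = r sin θ − e = -26.242361 − 20 = -46.242361
x = r cos θ + √(L² − h²) = -30.188383 + √(68121.0 − 2138.3560) = -30.188383 + 256.870870 = 226.682487

226.6825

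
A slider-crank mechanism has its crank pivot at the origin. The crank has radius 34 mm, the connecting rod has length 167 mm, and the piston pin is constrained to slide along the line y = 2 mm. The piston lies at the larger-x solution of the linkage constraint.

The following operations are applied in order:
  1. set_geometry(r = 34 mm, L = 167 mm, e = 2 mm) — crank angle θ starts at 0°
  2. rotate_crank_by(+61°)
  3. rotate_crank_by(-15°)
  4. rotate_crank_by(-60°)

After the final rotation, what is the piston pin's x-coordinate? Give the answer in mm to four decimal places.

199.6767

set_geometry: r = 34 mm, L = 167 mm, e = 2 mm; θ ← 0°
rotate_crank_by(+61°): θ ← 0° +61° = 61°
rotate_crank_by(-15°): θ ← 61° -15° = 46°
rotate_crank_by(-60°): θ ← 46° -60° = -14°
crank pin P = (r cos θ, r sin θ) = (32.990055, -8.225344)
h = r sin θ − e = -8.225344 − 2 = -10.225344
x = r cos θ + √(L² − h²) = 32.990055 + √(27889.0 − 104.5577) = 32.990055 + 166.686659 = 199.676714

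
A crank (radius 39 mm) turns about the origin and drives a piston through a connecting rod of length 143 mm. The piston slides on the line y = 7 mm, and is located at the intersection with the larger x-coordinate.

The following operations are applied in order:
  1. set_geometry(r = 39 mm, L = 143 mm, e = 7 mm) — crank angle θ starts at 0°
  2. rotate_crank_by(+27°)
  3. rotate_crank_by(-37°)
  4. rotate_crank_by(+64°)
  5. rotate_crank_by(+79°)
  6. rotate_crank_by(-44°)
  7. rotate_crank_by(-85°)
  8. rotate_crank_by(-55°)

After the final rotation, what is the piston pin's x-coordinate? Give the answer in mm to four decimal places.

162.5908

set_geometry: r = 39 mm, L = 143 mm, e = 7 mm; θ ← 0°
rotate_crank_by(+27°): θ ← 0° +27° = 27°
rotate_crank_by(-37°): θ ← 27° -37° = -10°
rotate_crank_by(+64°): θ ← -10° +64° = 54°
rotate_crank_by(+79°): θ ← 54° +79° = 133°
rotate_crank_by(-44°): θ ← 133° -44° = 89°
rotate_crank_by(-85°): θ ← 89° -85° = 4°
rotate_crank_by(-55°): θ ← 4° -55° = -51°
crank pin P = (r cos θ, r sin θ) = (24.543495, -30.308692)
h = r sin θ − e = -30.308692 − 7 = -37.308692
x = r cos θ + √(L² − h²) = 24.543495 + √(20449.0 − 1391.9385) = 24.543495 + 138.047316 = 162.590811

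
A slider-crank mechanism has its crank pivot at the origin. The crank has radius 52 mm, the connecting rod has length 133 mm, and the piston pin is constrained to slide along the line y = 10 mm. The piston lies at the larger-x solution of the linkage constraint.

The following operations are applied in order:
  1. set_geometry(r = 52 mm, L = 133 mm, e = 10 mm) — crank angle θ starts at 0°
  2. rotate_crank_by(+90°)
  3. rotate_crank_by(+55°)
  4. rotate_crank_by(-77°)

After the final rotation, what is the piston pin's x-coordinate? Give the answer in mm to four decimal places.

146.8716

set_geometry: r = 52 mm, L = 133 mm, e = 10 mm; θ ← 0°
rotate_crank_by(+90°): θ ← 0° +90° = 90°
rotate_crank_by(+55°): θ ← 90° +55° = 145°
rotate_crank_by(-77°): θ ← 145° -77° = 68°
crank pin P = (r cos θ, r sin θ) = (19.479543, 48.213560)
h = r sin θ − e = 48.213560 − 10 = 38.213560
x = r cos θ + √(L² − h²) = 19.479543 + √(17689.0 − 1460.2762) = 19.479543 + 127.392008 = 146.871551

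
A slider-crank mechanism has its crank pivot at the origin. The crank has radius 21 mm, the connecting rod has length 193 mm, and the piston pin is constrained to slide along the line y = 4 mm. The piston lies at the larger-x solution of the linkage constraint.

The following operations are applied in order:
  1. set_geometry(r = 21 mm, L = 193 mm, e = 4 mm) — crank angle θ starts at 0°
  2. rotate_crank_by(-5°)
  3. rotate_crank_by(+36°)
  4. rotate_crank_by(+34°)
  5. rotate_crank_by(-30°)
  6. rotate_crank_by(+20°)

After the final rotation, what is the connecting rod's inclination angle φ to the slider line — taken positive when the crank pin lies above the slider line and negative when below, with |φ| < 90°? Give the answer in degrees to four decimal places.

set_geometry: r = 21 mm, L = 193 mm, e = 4 mm; θ ← 0°
rotate_crank_by(-5°): θ ← 0° -5° = -5°
rotate_crank_by(+36°): θ ← -5° +36° = 31°
rotate_crank_by(+34°): θ ← 31° +34° = 65°
rotate_crank_by(-30°): θ ← 65° -30° = 35°
rotate_crank_by(+20°): θ ← 35° +20° = 55°
crank pin P = (r cos θ, r sin θ) = (12.045105, 17.202193)
h = r sin θ − e = 17.202193 − 4 = 13.202193
sin φ = h / L = 13.202193 / 193 = 0.06840514
φ = arcsin(0.06840514) = 3.922389°

3.9224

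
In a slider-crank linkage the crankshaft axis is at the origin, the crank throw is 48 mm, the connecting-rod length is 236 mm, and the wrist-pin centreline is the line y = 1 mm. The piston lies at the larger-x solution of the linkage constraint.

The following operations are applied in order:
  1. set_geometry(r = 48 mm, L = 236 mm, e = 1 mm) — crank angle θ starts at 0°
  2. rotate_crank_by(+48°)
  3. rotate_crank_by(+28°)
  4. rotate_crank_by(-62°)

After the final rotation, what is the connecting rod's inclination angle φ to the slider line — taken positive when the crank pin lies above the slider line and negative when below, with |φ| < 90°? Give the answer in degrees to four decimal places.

2.5773

set_geometry: r = 48 mm, L = 236 mm, e = 1 mm; θ ← 0°
rotate_crank_by(+48°): θ ← 0° +48° = 48°
rotate_crank_by(+28°): θ ← 48° +28° = 76°
rotate_crank_by(-62°): θ ← 76° -62° = 14°
crank pin P = (r cos θ, r sin θ) = (46.574195, 11.612251)
h = r sin θ − e = 11.612251 − 1 = 10.612251
sin φ = h / L = 10.612251 / 236 = 0.04496717
φ = arcsin(0.04496717) = 2.577298°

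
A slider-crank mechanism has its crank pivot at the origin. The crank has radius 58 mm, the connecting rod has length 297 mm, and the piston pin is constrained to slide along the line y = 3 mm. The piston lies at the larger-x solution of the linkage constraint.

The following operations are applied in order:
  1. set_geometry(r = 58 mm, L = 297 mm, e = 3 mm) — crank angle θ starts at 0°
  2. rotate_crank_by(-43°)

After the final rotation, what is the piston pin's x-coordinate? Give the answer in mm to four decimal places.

set_geometry: r = 58 mm, L = 297 mm, e = 3 mm; θ ← 0°
rotate_crank_by(-43°): θ ← 0° -43° = -43°
crank pin P = (r cos θ, r sin θ) = (42.418515, -39.555905)
h = r sin θ − e = -39.555905 − 3 = -42.555905
x = r cos θ + √(L² − h²) = 42.418515 + √(88209.0 − 1811.0050) = 42.418515 + 293.935358 = 336.353873

336.3539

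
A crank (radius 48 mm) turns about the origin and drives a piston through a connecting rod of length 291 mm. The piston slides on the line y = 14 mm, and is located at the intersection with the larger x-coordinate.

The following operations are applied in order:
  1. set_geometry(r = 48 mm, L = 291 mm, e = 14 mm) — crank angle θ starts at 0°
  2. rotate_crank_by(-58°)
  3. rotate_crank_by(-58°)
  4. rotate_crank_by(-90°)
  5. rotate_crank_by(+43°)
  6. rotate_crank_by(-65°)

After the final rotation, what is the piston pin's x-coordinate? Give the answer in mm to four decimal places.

set_geometry: r = 48 mm, L = 291 mm, e = 14 mm; θ ← 0°
rotate_crank_by(-58°): θ ← 0° -58° = -58°
rotate_crank_by(-58°): θ ← -58° -58° = -116°
rotate_crank_by(-90°): θ ← -116° -90° = -206°
rotate_crank_by(+43°): θ ← -206° +43° = -163°
rotate_crank_by(-65°): θ ← -163° -65° = -228°
crank pin P = (r cos θ, r sin θ) = (-32.118269, 35.670952)
h = r sin θ − e = 35.670952 − 14 = 21.670952
x = r cos θ + √(L² − h²) = -32.118269 + √(84681.0 − 469.6301) = -32.118269 + 290.191953 = 258.073684

258.0737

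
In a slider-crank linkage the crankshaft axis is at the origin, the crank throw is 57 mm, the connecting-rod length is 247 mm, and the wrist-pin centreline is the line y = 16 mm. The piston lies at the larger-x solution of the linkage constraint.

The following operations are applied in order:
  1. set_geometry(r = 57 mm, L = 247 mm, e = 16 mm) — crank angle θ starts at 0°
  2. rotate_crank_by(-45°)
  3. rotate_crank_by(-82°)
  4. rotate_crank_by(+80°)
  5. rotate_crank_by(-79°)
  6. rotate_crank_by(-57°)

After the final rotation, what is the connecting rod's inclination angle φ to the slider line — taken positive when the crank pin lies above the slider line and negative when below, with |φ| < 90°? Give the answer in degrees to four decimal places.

set_geometry: r = 57 mm, L = 247 mm, e = 16 mm; θ ← 0°
rotate_crank_by(-45°): θ ← 0° -45° = -45°
rotate_crank_by(-82°): θ ← -45° -82° = -127°
rotate_crank_by(+80°): θ ← -127° +80° = -47°
rotate_crank_by(-79°): θ ← -47° -79° = -126°
rotate_crank_by(-57°): θ ← -126° -57° = -183°
crank pin P = (r cos θ, r sin θ) = (-56.921883, 2.983150)
h = r sin θ − e = 2.983150 − 16 = -13.016850
sin φ = h / L = -13.016850 / 247 = -0.05269980
φ = arcsin(-0.05269980) = -3.020875°

-3.0209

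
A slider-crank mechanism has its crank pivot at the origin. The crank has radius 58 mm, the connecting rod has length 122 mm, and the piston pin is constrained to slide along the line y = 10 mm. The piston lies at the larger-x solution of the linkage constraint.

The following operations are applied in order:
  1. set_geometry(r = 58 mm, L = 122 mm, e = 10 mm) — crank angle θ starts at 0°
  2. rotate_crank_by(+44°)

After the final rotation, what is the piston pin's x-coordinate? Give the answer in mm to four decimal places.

set_geometry: r = 58 mm, L = 122 mm, e = 10 mm; θ ← 0°
rotate_crank_by(+44°): θ ← 0° +44° = 44°
crank pin P = (r cos θ, r sin θ) = (41.721708, 40.290185)
h = r sin θ − e = 40.290185 − 10 = 30.290185
x = r cos θ + √(L² − h²) = 41.721708 + √(14884.0 − 917.4953) = 41.721708 + 118.179967 = 159.901676

159.9017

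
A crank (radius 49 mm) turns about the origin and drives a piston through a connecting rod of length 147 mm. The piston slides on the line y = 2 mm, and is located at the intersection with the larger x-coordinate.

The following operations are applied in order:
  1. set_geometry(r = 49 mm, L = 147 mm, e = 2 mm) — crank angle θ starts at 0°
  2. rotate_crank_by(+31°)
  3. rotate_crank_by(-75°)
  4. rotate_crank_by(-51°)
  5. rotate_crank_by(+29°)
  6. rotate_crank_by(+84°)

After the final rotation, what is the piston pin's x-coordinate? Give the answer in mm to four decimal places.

set_geometry: r = 49 mm, L = 147 mm, e = 2 mm; θ ← 0°
rotate_crank_by(+31°): θ ← 0° +31° = 31°
rotate_crank_by(-75°): θ ← 31° -75° = -44°
rotate_crank_by(-51°): θ ← -44° -51° = -95°
rotate_crank_by(+29°): θ ← -95° +29° = -66°
rotate_crank_by(+84°): θ ← -66° +84° = 18°
crank pin P = (r cos θ, r sin θ) = (46.601769, 15.141833)
h = r sin θ − e = 15.141833 − 2 = 13.141833
x = r cos θ + √(L² − h²) = 46.601769 + √(21609.0 − 172.7078) = 46.601769 + 146.411380 = 193.013149

193.0131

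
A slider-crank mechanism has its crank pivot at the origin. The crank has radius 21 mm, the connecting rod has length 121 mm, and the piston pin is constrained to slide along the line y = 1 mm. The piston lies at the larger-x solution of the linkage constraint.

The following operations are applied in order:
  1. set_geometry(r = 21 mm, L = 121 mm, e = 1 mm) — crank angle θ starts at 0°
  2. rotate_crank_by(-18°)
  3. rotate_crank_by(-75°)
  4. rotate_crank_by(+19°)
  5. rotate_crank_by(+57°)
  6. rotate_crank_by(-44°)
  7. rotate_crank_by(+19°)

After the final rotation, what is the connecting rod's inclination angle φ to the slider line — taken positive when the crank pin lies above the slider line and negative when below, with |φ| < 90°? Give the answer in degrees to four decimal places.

set_geometry: r = 21 mm, L = 121 mm, e = 1 mm; θ ← 0°
rotate_crank_by(-18°): θ ← 0° -18° = -18°
rotate_crank_by(-75°): θ ← -18° -75° = -93°
rotate_crank_by(+19°): θ ← -93° +19° = -74°
rotate_crank_by(+57°): θ ← -74° +57° = -17°
rotate_crank_by(-44°): θ ← -17° -44° = -61°
rotate_crank_by(+19°): θ ← -61° +19° = -42°
crank pin P = (r cos θ, r sin θ) = (15.606041, -14.051743)
h = r sin θ − e = -14.051743 − 1 = -15.051743
sin φ = h / L = -15.051743 / 121 = -0.12439457
φ = arcsin(-0.12439457) = -7.145794°

-7.1458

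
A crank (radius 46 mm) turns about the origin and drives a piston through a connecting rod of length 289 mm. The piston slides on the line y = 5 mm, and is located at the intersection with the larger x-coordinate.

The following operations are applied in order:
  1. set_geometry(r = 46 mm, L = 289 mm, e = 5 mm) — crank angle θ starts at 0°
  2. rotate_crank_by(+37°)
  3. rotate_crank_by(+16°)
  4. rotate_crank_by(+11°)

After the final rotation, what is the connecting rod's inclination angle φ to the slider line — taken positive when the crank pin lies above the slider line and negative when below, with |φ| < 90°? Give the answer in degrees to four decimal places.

7.2246

set_geometry: r = 46 mm, L = 289 mm, e = 5 mm; θ ← 0°
rotate_crank_by(+37°): θ ← 0° +37° = 37°
rotate_crank_by(+16°): θ ← 37° +16° = 53°
rotate_crank_by(+11°): θ ← 53° +11° = 64°
crank pin P = (r cos θ, r sin θ) = (20.165073, 41.344526)
h = r sin θ − e = 41.344526 − 5 = 36.344526
sin φ = h / L = 36.344526 / 289 = 0.12575961
φ = arcsin(0.12575961) = 7.224624°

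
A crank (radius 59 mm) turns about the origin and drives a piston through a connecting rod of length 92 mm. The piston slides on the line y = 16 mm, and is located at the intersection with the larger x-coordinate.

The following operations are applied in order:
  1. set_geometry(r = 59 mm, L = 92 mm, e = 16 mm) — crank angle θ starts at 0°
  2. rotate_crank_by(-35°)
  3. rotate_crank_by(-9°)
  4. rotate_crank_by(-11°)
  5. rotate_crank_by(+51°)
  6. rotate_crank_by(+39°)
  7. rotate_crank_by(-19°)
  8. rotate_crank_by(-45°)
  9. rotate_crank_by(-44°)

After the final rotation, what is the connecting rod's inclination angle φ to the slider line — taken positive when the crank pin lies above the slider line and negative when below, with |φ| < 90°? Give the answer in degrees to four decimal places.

-51.9242

set_geometry: r = 59 mm, L = 92 mm, e = 16 mm; θ ← 0°
rotate_crank_by(-35°): θ ← 0° -35° = -35°
rotate_crank_by(-9°): θ ← -35° -9° = -44°
rotate_crank_by(-11°): θ ← -44° -11° = -55°
rotate_crank_by(+51°): θ ← -55° +51° = -4°
rotate_crank_by(+39°): θ ← -4° +39° = 35°
rotate_crank_by(-19°): θ ← 35° -19° = 16°
rotate_crank_by(-45°): θ ← 16° -45° = -29°
rotate_crank_by(-44°): θ ← -29° -44° = -73°
crank pin P = (r cos θ, r sin θ) = (17.249931, -56.421981)
h = r sin θ − e = -56.421981 − 16 = -72.421981
sin φ = h / L = -72.421981 / 92 = -0.78719544
φ = arcsin(-0.78719544) = -51.924188°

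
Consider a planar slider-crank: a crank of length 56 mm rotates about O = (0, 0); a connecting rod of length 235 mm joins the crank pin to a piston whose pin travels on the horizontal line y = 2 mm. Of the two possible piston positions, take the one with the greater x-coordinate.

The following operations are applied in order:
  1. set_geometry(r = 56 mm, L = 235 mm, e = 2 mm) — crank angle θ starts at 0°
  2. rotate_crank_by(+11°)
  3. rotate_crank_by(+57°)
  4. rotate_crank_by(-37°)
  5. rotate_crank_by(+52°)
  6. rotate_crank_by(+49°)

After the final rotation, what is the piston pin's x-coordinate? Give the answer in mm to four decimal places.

set_geometry: r = 56 mm, L = 235 mm, e = 2 mm; θ ← 0°
rotate_crank_by(+11°): θ ← 0° +11° = 11°
rotate_crank_by(+57°): θ ← 11° +57° = 68°
rotate_crank_by(-37°): θ ← 68° -37° = 31°
rotate_crank_by(+52°): θ ← 31° +52° = 83°
rotate_crank_by(+49°): θ ← 83° +49° = 132°
crank pin P = (r cos θ, r sin θ) = (-37.471314, 41.616110)
h = r sin θ − e = 41.616110 − 2 = 39.616110
x = r cos θ + √(L² − h²) = -37.471314 + √(55225.0 − 1569.4362) = -37.471314 + 231.636707 = 194.165393

194.1654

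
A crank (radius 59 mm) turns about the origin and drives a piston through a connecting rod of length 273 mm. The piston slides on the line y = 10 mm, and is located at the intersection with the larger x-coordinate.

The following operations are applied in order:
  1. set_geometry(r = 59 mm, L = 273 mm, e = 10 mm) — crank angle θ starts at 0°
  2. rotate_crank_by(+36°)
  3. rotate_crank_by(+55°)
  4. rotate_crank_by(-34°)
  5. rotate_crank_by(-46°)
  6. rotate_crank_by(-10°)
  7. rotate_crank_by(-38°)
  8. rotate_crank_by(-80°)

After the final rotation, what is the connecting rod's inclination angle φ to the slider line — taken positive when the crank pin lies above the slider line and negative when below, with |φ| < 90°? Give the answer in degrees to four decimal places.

set_geometry: r = 59 mm, L = 273 mm, e = 10 mm; θ ← 0°
rotate_crank_by(+36°): θ ← 0° +36° = 36°
rotate_crank_by(+55°): θ ← 36° +55° = 91°
rotate_crank_by(-34°): θ ← 91° -34° = 57°
rotate_crank_by(-46°): θ ← 57° -46° = 11°
rotate_crank_by(-10°): θ ← 11° -10° = 1°
rotate_crank_by(-38°): θ ← 1° -38° = -37°
rotate_crank_by(-80°): θ ← -37° -80° = -117°
crank pin P = (r cos θ, r sin θ) = (-26.785439, -52.569385)
h = r sin θ − e = -52.569385 − 10 = -62.569385
sin φ = h / L = -62.569385 / 273 = -0.22919189
φ = arcsin(-0.22919189) = -13.249499°

-13.2495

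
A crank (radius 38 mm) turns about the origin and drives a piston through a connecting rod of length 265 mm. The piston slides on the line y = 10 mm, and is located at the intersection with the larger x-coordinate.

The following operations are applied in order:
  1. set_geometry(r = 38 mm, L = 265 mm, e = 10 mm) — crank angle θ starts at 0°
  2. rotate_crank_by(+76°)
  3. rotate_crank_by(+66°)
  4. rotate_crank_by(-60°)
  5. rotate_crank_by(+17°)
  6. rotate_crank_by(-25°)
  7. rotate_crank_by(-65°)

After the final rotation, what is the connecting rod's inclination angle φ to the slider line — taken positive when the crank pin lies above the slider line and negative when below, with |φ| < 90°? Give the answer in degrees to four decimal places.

-0.8769

set_geometry: r = 38 mm, L = 265 mm, e = 10 mm; θ ← 0°
rotate_crank_by(+76°): θ ← 0° +76° = 76°
rotate_crank_by(+66°): θ ← 76° +66° = 142°
rotate_crank_by(-60°): θ ← 142° -60° = 82°
rotate_crank_by(+17°): θ ← 82° +17° = 99°
rotate_crank_by(-25°): θ ← 99° -25° = 74°
rotate_crank_by(-65°): θ ← 74° -65° = 9°
crank pin P = (r cos θ, r sin θ) = (37.532157, 5.944510)
h = r sin θ − e = 5.944510 − 10 = -4.055490
sin φ = h / L = -4.055490 / 265 = -0.01530374
φ = arcsin(-0.01530374) = -0.876874°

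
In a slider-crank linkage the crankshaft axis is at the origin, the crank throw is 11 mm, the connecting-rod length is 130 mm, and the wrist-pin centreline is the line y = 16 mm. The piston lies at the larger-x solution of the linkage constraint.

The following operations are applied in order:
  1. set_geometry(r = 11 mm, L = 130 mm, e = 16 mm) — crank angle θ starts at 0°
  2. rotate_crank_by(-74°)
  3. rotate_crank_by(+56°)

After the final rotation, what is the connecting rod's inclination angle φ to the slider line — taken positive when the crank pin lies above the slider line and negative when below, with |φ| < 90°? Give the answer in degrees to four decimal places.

set_geometry: r = 11 mm, L = 130 mm, e = 16 mm; θ ← 0°
rotate_crank_by(-74°): θ ← 0° -74° = -74°
rotate_crank_by(+56°): θ ← -74° +56° = -18°
crank pin P = (r cos θ, r sin θ) = (10.461622, -3.399187)
h = r sin θ − e = -3.399187 − 16 = -19.399187
sin φ = h / L = -19.399187 / 130 = -0.14922451
φ = arcsin(-0.14922451) = -8.581989°

-8.5820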